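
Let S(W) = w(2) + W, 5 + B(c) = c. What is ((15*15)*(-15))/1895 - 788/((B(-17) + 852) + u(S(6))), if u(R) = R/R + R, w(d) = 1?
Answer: -432151/158801 ≈ -2.7213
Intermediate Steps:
B(c) = -5 + c
S(W) = 1 + W
u(R) = 1 + R
((15*15)*(-15))/1895 - 788/((B(-17) + 852) + u(S(6))) = ((15*15)*(-15))/1895 - 788/(((-5 - 17) + 852) + (1 + (1 + 6))) = (225*(-15))*(1/1895) - 788/((-22 + 852) + (1 + 7)) = -3375*1/1895 - 788/(830 + 8) = -675/379 - 788/838 = -675/379 - 788*1/838 = -675/379 - 394/419 = -432151/158801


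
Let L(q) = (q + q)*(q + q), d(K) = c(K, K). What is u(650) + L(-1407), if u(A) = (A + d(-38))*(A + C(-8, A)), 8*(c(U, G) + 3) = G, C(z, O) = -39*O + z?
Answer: -7950117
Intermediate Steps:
C(z, O) = z - 39*O
c(U, G) = -3 + G/8
d(K) = -3 + K/8
u(A) = (-8 - 38*A)*(-31/4 + A) (u(A) = (A + (-3 + (⅛)*(-38)))*(A + (-8 - 39*A)) = (A + (-3 - 19/4))*(-8 - 38*A) = (A - 31/4)*(-8 - 38*A) = (-31/4 + A)*(-8 - 38*A) = (-8 - 38*A)*(-31/4 + A))
L(q) = 4*q² (L(q) = (2*q)*(2*q) = 4*q²)
u(650) + L(-1407) = (62 - 38*650² + (573/2)*650) + 4*(-1407)² = (62 - 38*422500 + 186225) + 4*1979649 = (62 - 16055000 + 186225) + 7918596 = -15868713 + 7918596 = -7950117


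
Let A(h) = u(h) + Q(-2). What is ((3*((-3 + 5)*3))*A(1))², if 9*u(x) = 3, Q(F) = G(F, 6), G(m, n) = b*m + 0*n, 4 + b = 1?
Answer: 12996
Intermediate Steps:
b = -3 (b = -4 + 1 = -3)
G(m, n) = -3*m (G(m, n) = -3*m + 0*n = -3*m + 0 = -3*m)
Q(F) = -3*F
u(x) = ⅓ (u(x) = (⅑)*3 = ⅓)
A(h) = 19/3 (A(h) = ⅓ - 3*(-2) = ⅓ + 6 = 19/3)
((3*((-3 + 5)*3))*A(1))² = ((3*((-3 + 5)*3))*(19/3))² = ((3*(2*3))*(19/3))² = ((3*6)*(19/3))² = (18*(19/3))² = 114² = 12996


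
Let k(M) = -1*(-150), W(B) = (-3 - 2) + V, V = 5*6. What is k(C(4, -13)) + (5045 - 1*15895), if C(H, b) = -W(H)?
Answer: -10700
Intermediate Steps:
V = 30
W(B) = 25 (W(B) = (-3 - 2) + 30 = -5 + 30 = 25)
C(H, b) = -25 (C(H, b) = -1*25 = -25)
k(M) = 150
k(C(4, -13)) + (5045 - 1*15895) = 150 + (5045 - 1*15895) = 150 + (5045 - 15895) = 150 - 10850 = -10700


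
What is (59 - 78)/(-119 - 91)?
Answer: 19/210 ≈ 0.090476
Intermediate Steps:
(59 - 78)/(-119 - 91) = -19/(-210) = -19*(-1/210) = 19/210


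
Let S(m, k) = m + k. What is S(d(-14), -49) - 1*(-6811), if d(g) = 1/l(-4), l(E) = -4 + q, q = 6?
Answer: 13525/2 ≈ 6762.5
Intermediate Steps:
l(E) = 2 (l(E) = -4 + 6 = 2)
d(g) = ½ (d(g) = 1/2 = ½)
S(m, k) = k + m
S(d(-14), -49) - 1*(-6811) = (-49 + ½) - 1*(-6811) = -97/2 + 6811 = 13525/2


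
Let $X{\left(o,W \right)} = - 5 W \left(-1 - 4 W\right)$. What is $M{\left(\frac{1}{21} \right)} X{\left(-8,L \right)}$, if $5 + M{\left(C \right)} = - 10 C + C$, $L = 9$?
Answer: $- \frac{63270}{7} \approx -9038.6$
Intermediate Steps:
$X{\left(o,W \right)} = - 5 W \left(-1 - 4 W\right)$
$M{\left(C \right)} = -5 - 9 C$ ($M{\left(C \right)} = -5 + \left(- 10 C + C\right) = -5 - 9 C$)
$M{\left(\frac{1}{21} \right)} X{\left(-8,L \right)} = \left(-5 - \frac{9}{21}\right) 5 \cdot 9 \left(1 + 4 \cdot 9\right) = \left(-5 - \frac{3}{7}\right) 5 \cdot 9 \left(1 + 36\right) = \left(-5 - \frac{3}{7}\right) 5 \cdot 9 \cdot 37 = \left(- \frac{38}{7}\right) 1665 = - \frac{63270}{7}$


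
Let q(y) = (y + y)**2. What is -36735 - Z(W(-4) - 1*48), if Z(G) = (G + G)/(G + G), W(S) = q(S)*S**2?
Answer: -36736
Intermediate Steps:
q(y) = 4*y**2 (q(y) = (2*y)**2 = 4*y**2)
W(S) = 4*S**4 (W(S) = (4*S**2)*S**2 = 4*S**4)
Z(G) = 1 (Z(G) = (2*G)/((2*G)) = (2*G)*(1/(2*G)) = 1)
-36735 - Z(W(-4) - 1*48) = -36735 - 1*1 = -36735 - 1 = -36736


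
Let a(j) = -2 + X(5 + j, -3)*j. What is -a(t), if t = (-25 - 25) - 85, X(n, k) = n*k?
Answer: 52652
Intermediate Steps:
X(n, k) = k*n
t = -135 (t = -50 - 85 = -135)
a(j) = -2 + j*(-15 - 3*j) (a(j) = -2 + (-3*(5 + j))*j = -2 + (-15 - 3*j)*j = -2 + j*(-15 - 3*j))
-a(t) = -(-2 - 3*(-135)*(5 - 135)) = -(-2 - 3*(-135)*(-130)) = -(-2 - 52650) = -1*(-52652) = 52652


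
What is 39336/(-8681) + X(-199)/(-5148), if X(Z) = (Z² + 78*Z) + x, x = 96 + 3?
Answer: -18745043/2031354 ≈ -9.2279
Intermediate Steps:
x = 99
X(Z) = 99 + Z² + 78*Z (X(Z) = (Z² + 78*Z) + 99 = 99 + Z² + 78*Z)
39336/(-8681) + X(-199)/(-5148) = 39336/(-8681) + (99 + (-199)² + 78*(-199))/(-5148) = 39336*(-1/8681) + (99 + 39601 - 15522)*(-1/5148) = -39336/8681 + 24178*(-1/5148) = -39336/8681 - 1099/234 = -18745043/2031354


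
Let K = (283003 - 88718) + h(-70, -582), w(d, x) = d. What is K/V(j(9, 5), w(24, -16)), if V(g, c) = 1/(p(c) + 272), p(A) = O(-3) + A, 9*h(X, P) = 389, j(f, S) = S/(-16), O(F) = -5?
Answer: 169648538/3 ≈ 5.6550e+7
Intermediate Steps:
j(f, S) = -S/16 (j(f, S) = S*(-1/16) = -S/16)
h(X, P) = 389/9 (h(X, P) = (1/9)*389 = 389/9)
p(A) = -5 + A
K = 1748954/9 (K = (283003 - 88718) + 389/9 = 194285 + 389/9 = 1748954/9 ≈ 1.9433e+5)
V(g, c) = 1/(267 + c) (V(g, c) = 1/((-5 + c) + 272) = 1/(267 + c))
K/V(j(9, 5), w(24, -16)) = 1748954/(9*(1/(267 + 24))) = 1748954/(9*(1/291)) = (1748954/9)*291 = 169648538/3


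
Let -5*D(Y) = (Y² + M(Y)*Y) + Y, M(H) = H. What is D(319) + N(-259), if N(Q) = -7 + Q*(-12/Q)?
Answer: -203936/5 ≈ -40787.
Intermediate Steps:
D(Y) = -2*Y²/5 - Y/5 (D(Y) = -((Y² + Y*Y) + Y)/5 = -((Y² + Y²) + Y)/5 = -(2*Y² + Y)/5 = -(Y + 2*Y²)/5 = -2*Y²/5 - Y/5)
N(Q) = -19 (N(Q) = -7 - 12 = -19)
D(319) + N(-259) = -⅕*319*(1 + 2*319) - 19 = -⅕*319*(1 + 638) - 19 = -⅕*319*639 - 19 = -203841/5 - 19 = -203936/5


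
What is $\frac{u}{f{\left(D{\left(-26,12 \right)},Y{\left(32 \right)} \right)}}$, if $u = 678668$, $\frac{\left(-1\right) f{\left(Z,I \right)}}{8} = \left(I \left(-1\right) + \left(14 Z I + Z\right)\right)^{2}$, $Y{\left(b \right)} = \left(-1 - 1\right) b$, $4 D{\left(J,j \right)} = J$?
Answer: $- \frac{339334}{138368169} \approx -0.0024524$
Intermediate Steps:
$D{\left(J,j \right)} = \frac{J}{4}$
$Y{\left(b \right)} = - 2 b$
$f{\left(Z,I \right)} = - 8 \left(Z - I + 14 I Z\right)^{2}$ ($f{\left(Z,I \right)} = - 8 \left(I \left(-1\right) + \left(14 Z I + Z\right)\right)^{2} = - 8 \left(- I + \left(14 I Z + Z\right)\right)^{2} = - 8 \left(- I + \left(Z + 14 I Z\right)\right)^{2} = - 8 \left(Z - I + 14 I Z\right)^{2}$)
$\frac{u}{f{\left(D{\left(-26,12 \right)},Y{\left(32 \right)} \right)}} = \frac{678668}{\left(-8\right) \left(\frac{1}{4} \left(-26\right) - \left(-2\right) 32 + 14 \left(\left(-2\right) 32\right) \frac{1}{4} \left(-26\right)\right)^{2}} = \frac{678668}{\left(-8\right) \left(- \frac{13}{2} - -64 + 14 \left(-64\right) \left(- \frac{13}{2}\right)\right)^{2}} = \frac{678668}{\left(-8\right) \left(- \frac{13}{2} + 64 + 5824\right)^{2}} = \frac{678668}{\left(-8\right) \left(\frac{11763}{2}\right)^{2}} = \frac{678668}{\left(-8\right) \frac{138368169}{4}} = \frac{678668}{-276736338} = 678668 \left(- \frac{1}{276736338}\right) = - \frac{339334}{138368169}$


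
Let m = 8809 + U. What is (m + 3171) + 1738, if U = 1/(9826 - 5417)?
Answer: 60482663/4409 ≈ 13718.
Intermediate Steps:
U = 1/4409 ≈ 0.00022681
m = 38838882/4409 (m = 8809 + 1/4409 = 38838882/4409 ≈ 8809.0)
(m + 3171) + 1738 = (38838882/4409 + 3171) + 1738 = 52819821/4409 + 1738 = 60482663/4409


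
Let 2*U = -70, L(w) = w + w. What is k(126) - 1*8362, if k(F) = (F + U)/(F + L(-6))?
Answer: -953177/114 ≈ -8361.2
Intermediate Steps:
L(w) = 2*w
U = -35 (U = (½)*(-70) = -35)
k(F) = (-35 + F)/(-12 + F) (k(F) = (F - 35)/(F + 2*(-6)) = (-35 + F)/(F - 12) = (-35 + F)/(-12 + F))
k(126) - 1*8362 = (-35 + 126)/(-12 + 126) - 1*8362 = 91/114 - 8362 = -953177/114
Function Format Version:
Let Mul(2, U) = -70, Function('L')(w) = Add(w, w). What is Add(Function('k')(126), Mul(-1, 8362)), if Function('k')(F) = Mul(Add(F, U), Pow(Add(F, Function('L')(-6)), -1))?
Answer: Rational(-953177, 114) ≈ -8361.2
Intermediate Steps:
Function('L')(w) = Mul(2, w)
U = -35 (U = Mul(Rational(1, 2), -70) = -35)
Function('k')(F) = Mul(Pow(Add(-12, F), -1), Add(-35, F)) (Function('k')(F) = Mul(Add(F, -35), Pow(Add(F, Mul(2, -6)), -1)) = Mul(Add(-35, F), Pow(Add(F, -12), -1)) = Mul(Add(-35, F), Pow(Add(-12, F), -1)) = Mul(Pow(Add(-12, F), -1), Add(-35, F)))
Add(Function('k')(126), Mul(-1, 8362)) = Add(Mul(Pow(Add(-12, 126), -1), Add(-35, 126)), Mul(-1, 8362)) = Add(Mul(Pow(114, -1), 91), -8362) = Add(Mul(Rational(1, 114), 91), -8362) = Add(Rational(91, 114), -8362) = Rational(-953177, 114)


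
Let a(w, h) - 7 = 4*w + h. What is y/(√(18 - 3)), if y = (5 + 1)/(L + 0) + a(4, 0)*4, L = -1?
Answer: 86*√15/15 ≈ 22.205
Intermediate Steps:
a(w, h) = 7 + h + 4*w (a(w, h) = 7 + (4*w + h) = 7 + (h + 4*w) = 7 + h + 4*w)
y = 86 (y = (5 + 1)/(-1 + 0) + (7 + 0 + 4*4)*4 = 6/(-1) + (7 + 0 + 16)*4 = 6*(-1) + 23*4 = -6 + 92 = 86)
y/(√(18 - 3)) = 86/(√(18 - 3)) = 86/(√15) = 86*(√15/15) = 86*√15/15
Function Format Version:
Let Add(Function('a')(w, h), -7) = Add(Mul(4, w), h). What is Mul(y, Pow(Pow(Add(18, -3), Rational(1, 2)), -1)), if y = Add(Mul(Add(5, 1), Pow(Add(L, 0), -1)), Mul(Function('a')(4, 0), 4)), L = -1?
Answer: Mul(Rational(86, 15), Pow(15, Rational(1, 2))) ≈ 22.205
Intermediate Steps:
Function('a')(w, h) = Add(7, h, Mul(4, w)) (Function('a')(w, h) = Add(7, Add(Mul(4, w), h)) = Add(7, Add(h, Mul(4, w))) = Add(7, h, Mul(4, w)))
y = 86 (y = Add(Mul(Add(5, 1), Pow(Add(-1, 0), -1)), Mul(Add(7, 0, Mul(4, 4)), 4)) = Add(Mul(6, Pow(-1, -1)), Mul(Add(7, 0, 16), 4)) = Add(Mul(6, -1), Mul(23, 4)) = Add(-6, 92) = 86)
Mul(y, Pow(Pow(Add(18, -3), Rational(1, 2)), -1)) = Mul(86, Pow(Pow(Add(18, -3), Rational(1, 2)), -1)) = Mul(86, Pow(Pow(15, Rational(1, 2)), -1)) = Mul(86, Mul(Rational(1, 15), Pow(15, Rational(1, 2)))) = Mul(Rational(86, 15), Pow(15, Rational(1, 2)))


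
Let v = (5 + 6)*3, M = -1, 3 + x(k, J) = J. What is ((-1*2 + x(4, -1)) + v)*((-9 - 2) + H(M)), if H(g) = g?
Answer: -324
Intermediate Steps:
x(k, J) = -3 + J
v = 33 (v = 11*3 = 33)
((-1*2 + x(4, -1)) + v)*((-9 - 2) + H(M)) = ((-1*2 + (-3 - 1)) + 33)*((-9 - 2) - 1) = ((-2 - 4) + 33)*(-11 - 1) = (-6 + 33)*(-12) = 27*(-12) = -324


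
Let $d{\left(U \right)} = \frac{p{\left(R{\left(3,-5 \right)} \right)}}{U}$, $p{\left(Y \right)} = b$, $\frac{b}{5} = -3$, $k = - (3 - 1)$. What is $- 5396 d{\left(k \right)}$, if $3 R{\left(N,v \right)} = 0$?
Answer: $-40470$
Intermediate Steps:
$R{\left(N,v \right)} = 0$ ($R{\left(N,v \right)} = \frac{1}{3} \cdot 0 = 0$)
$k = -2$ ($k = \left(-1\right) 2 = -2$)
$b = -15$ ($b = 5 \left(-3\right) = -15$)
$p{\left(Y \right)} = -15$
$d{\left(U \right)} = - \frac{15}{U}$
$- 5396 d{\left(k \right)} = - 5396 \left(- \frac{15}{-2}\right) = - 5396 \left(\left(-15\right) \left(- \frac{1}{2}\right)\right) = \left(-5396\right) \frac{15}{2} = -40470$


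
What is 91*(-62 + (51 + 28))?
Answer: 1547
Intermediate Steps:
91*(-62 + (51 + 28)) = 91*(-62 + 79) = 91*17 = 1547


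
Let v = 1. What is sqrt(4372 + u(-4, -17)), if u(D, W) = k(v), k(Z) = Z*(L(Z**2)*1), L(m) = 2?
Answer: 27*sqrt(6) ≈ 66.136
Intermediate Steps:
k(Z) = 2*Z (k(Z) = Z*(2*1) = Z*2 = 2*Z)
u(D, W) = 2 (u(D, W) = 2*1 = 2)
sqrt(4372 + u(-4, -17)) = sqrt(4372 + 2) = sqrt(4374) = 27*sqrt(6)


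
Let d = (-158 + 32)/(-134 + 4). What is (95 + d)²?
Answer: 38912644/4225 ≈ 9210.1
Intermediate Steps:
d = 63/65 (d = -126/(-130) = -126*(-1/130) = 63/65 ≈ 0.96923)
(95 + d)² = (95 + 63/65)² = (6238/65)² = 38912644/4225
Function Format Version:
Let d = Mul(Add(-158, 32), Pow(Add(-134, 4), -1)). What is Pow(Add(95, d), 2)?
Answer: Rational(38912644, 4225) ≈ 9210.1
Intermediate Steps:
d = Rational(63, 65) (d = Mul(-126, Pow(-130, -1)) = Mul(-126, Rational(-1, 130)) = Rational(63, 65) ≈ 0.96923)
Pow(Add(95, d), 2) = Pow(Add(95, Rational(63, 65)), 2) = Pow(Rational(6238, 65), 2) = Rational(38912644, 4225)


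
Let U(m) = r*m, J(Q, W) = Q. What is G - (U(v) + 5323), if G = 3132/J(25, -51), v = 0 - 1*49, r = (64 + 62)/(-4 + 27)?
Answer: -2834339/575 ≈ -4929.3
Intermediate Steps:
r = 126/23 ≈ 5.4783
v = -49 (v = 0 - 49 = -49)
U(m) = 126*m/23
G = 3132/25 ≈ 125.28
G - (U(v) + 5323) = 3132/25 - ((126/23)*(-49) + 5323) = 3132/25 - (-6174/23 + 5323) = 3132/25 - 1*116255/23 = 3132/25 - 116255/23 = -2834339/575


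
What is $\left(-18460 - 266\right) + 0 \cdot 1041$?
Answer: $-18726$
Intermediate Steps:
$\left(-18460 - 266\right) + 0 \cdot 1041 = -18726 + 0 = -18726$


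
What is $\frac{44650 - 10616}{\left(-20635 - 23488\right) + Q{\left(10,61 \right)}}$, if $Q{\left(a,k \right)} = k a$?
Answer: $- \frac{34034}{43513} \approx -0.78216$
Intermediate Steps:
$Q{\left(a,k \right)} = a k$
$\frac{44650 - 10616}{\left(-20635 - 23488\right) + Q{\left(10,61 \right)}} = \frac{44650 - 10616}{\left(-20635 - 23488\right) + 10 \cdot 61} = \frac{34034}{-44123 + 610} = \frac{34034}{-43513} = 34034 \left(- \frac{1}{43513}\right) = - \frac{34034}{43513}$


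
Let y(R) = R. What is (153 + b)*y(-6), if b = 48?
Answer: -1206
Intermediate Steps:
(153 + b)*y(-6) = (153 + 48)*(-6) = 201*(-6) = -1206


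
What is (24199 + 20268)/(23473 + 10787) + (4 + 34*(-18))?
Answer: -20785613/34260 ≈ -606.70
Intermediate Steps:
(24199 + 20268)/(23473 + 10787) + (4 + 34*(-18)) = 44467/34260 + (4 - 612) = 44467*(1/34260) - 608 = 44467/34260 - 608 = -20785613/34260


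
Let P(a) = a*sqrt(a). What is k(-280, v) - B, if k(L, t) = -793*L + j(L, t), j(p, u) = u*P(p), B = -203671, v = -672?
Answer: 425711 + 376320*I*sqrt(70) ≈ 4.2571e+5 + 3.1485e+6*I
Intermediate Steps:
P(a) = a**(3/2)
j(p, u) = u*p**(3/2)
k(L, t) = -793*L + t*L**(3/2)
k(-280, v) - B = (-793*(-280) - (-376320)*I*sqrt(70)) - 1*(-203671) = (222040 - (-376320)*I*sqrt(70)) + 203671 = (222040 + 376320*I*sqrt(70)) + 203671 = 425711 + 376320*I*sqrt(70)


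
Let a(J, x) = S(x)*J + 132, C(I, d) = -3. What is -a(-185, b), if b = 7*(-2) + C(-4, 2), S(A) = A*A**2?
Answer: -909037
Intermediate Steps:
S(A) = A**3
b = -17 (b = 7*(-2) - 3 = -14 - 3 = -17)
a(J, x) = 132 + J*x**3 (a(J, x) = x**3*J + 132 = J*x**3 + 132 = 132 + J*x**3)
-a(-185, b) = -(132 - 185*(-17)**3) = -(132 - 185*(-4913)) = -(132 + 908905) = -1*909037 = -909037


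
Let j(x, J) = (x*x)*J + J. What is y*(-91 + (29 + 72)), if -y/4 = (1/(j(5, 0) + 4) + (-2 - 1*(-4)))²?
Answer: -405/2 ≈ -202.50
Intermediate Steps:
j(x, J) = J + J*x² (j(x, J) = x²*J + J = J*x² + J = J + J*x²)
y = -81/4 (y = -4*(1/(0*(1 + 5²) + 4) + (-2 - 1*(-4)))² = -4*(1/(0*(1 + 25) + 4) + (-2 + 4))² = -4*(1/(0*26 + 4) + 2)² = -4*(1/(0 + 4) + 2)² = -4*(1/4 + 2)² = -4*(¼ + 2)² = -4*(9/4)² = -4*81/16 = -81/4 ≈ -20.250)
y*(-91 + (29 + 72)) = -81*(-91 + (29 + 72))/4 = -81*(-91 + 101)/4 = -81/4*10 = -405/2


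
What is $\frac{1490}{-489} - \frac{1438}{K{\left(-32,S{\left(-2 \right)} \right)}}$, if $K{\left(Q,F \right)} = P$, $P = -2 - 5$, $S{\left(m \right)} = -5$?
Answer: $\frac{692752}{3423} \approx 202.38$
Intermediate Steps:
$P = -7$
$K{\left(Q,F \right)} = -7$
$\frac{1490}{-489} - \frac{1438}{K{\left(-32,S{\left(-2 \right)} \right)}} = \frac{1490}{-489} - \frac{1438}{-7} = 1490 \left(- \frac{1}{489}\right) - - \frac{1438}{7} = - \frac{1490}{489} + \frac{1438}{7} = \frac{692752}{3423}$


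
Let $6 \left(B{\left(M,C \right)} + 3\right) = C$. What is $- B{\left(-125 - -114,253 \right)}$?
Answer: $- \frac{235}{6} \approx -39.167$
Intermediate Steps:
$B{\left(M,C \right)} = -3 + \frac{C}{6}$
$- B{\left(-125 - -114,253 \right)} = - (-3 + \frac{1}{6} \cdot 253) = - (-3 + \frac{253}{6}) = \left(-1\right) \frac{235}{6} = - \frac{235}{6}$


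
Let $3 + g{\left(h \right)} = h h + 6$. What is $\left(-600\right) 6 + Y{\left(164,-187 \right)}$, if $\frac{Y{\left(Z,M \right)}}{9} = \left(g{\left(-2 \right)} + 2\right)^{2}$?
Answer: $-2871$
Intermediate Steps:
$g{\left(h \right)} = 3 + h^{2}$ ($g{\left(h \right)} = -3 + \left(h h + 6\right) = -3 + \left(h^{2} + 6\right) = -3 + \left(6 + h^{2}\right) = 3 + h^{2}$)
$Y{\left(Z,M \right)} = 729$ ($Y{\left(Z,M \right)} = 9 \left(\left(3 + \left(-2\right)^{2}\right) + 2\right)^{2} = 9 \left(\left(3 + 4\right) + 2\right)^{2} = 9 \left(7 + 2\right)^{2} = 9 \cdot 9^{2} = 9 \cdot 81 = 729$)
$\left(-600\right) 6 + Y{\left(164,-187 \right)} = \left(-600\right) 6 + 729 = -3600 + 729 = -2871$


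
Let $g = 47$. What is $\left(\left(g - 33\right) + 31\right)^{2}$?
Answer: $2025$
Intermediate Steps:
$\left(\left(g - 33\right) + 31\right)^{2} = \left(\left(47 - 33\right) + 31\right)^{2} = \left(14 + 31\right)^{2} = 45^{2} = 2025$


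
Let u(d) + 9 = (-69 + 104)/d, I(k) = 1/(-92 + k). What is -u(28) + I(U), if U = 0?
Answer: 178/23 ≈ 7.7391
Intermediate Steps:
u(d) = -9 + 35/d (u(d) = -9 + (-69 + 104)/d = -9 + 35/d)
-u(28) + I(U) = -(-9 + 35/28) + 1/(-92 + 0) = -(-9 + 35*(1/28)) + 1/(-92) = -(-9 + 5/4) - 1/92 = -1*(-31/4) - 1/92 = 31/4 - 1/92 = 178/23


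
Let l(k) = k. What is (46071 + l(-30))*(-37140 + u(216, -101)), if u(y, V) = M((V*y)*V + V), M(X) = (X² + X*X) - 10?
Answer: 447020998251393300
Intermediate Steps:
M(X) = -10 + 2*X² (M(X) = (X² + X²) - 10 = 2*X² - 10 = -10 + 2*X²)
u(y, V) = -10 + 2*(V + y*V²)² (u(y, V) = -10 + 2*((V*y)*V + V)² = -10 + 2*(y*V² + V)² = -10 + 2*(V + y*V²)²)
(46071 + l(-30))*(-37140 + u(216, -101)) = (46071 - 30)*(-37140 + (-10 + 2*(-101)²*(1 - 101*216)²)) = 46041*(-37140 + (-10 + 2*10201*(1 - 21816)²)) = 46041*(-37140 + (-10 + 2*10201*(-21815)²)) = 46041*(-37140 + (-10 + 2*10201*475894225)) = 46041*(-37140 + (-10 + 9709193978450)) = 46041*(-37140 + 9709193978440) = 46041*9709193941300 = 447020998251393300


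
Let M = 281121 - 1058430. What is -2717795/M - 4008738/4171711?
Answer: 8221827171203/3242708505699 ≈ 2.5355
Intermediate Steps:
M = -777309
-2717795/M - 4008738/4171711 = -2717795/(-777309) - 4008738/4171711 = -2717795*(-1/777309) - 4008738*1/4171711 = 2717795/777309 - 4008738/4171711 = 8221827171203/3242708505699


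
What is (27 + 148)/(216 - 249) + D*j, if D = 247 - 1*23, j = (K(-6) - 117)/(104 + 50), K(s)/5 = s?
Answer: -7231/33 ≈ -219.12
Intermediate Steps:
K(s) = 5*s
j = -21/22 (j = (5*(-6) - 117)/(104 + 50) = (-30 - 117)/154 = -147*1/154 = -21/22 ≈ -0.95455)
D = 224 (D = 247 - 23 = 224)
(27 + 148)/(216 - 249) + D*j = (27 + 148)/(216 - 249) + 224*(-21/22) = 175/(-33) - 2352/11 = 175*(-1/33) - 2352/11 = -175/33 - 2352/11 = -7231/33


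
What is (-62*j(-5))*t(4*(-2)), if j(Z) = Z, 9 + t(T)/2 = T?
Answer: -10540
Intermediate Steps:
t(T) = -18 + 2*T
(-62*j(-5))*t(4*(-2)) = (-62*(-5))*(-18 + 2*(4*(-2))) = 310*(-18 + 2*(-8)) = 310*(-18 - 16) = 310*(-34) = -10540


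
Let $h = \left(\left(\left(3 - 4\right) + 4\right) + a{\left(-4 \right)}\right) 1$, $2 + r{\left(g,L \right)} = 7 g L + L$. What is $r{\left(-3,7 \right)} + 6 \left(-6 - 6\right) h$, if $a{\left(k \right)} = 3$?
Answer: $-574$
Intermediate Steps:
$r{\left(g,L \right)} = -2 + L + 7 L g$ ($r{\left(g,L \right)} = -2 + \left(7 g L + L\right) = -2 + \left(7 L g + L\right) = -2 + \left(L + 7 L g\right) = -2 + L + 7 L g$)
$h = 6$ ($h = \left(\left(\left(3 - 4\right) + 4\right) + 3\right) 1 = \left(\left(-1 + 4\right) + 3\right) 1 = \left(3 + 3\right) 1 = 6 \cdot 1 = 6$)
$r{\left(-3,7 \right)} + 6 \left(-6 - 6\right) h = \left(-2 + 7 + 7 \cdot 7 \left(-3\right)\right) + 6 \left(-6 - 6\right) 6 = \left(-2 + 7 - 147\right) + 6 \left(-6 - 6\right) 6 = -142 + 6 \left(-12\right) 6 = -142 - 432 = -574$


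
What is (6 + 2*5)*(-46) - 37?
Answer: -773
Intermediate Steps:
(6 + 2*5)*(-46) - 37 = (6 + 10)*(-46) - 37 = 16*(-46) - 37 = -736 - 37 = -773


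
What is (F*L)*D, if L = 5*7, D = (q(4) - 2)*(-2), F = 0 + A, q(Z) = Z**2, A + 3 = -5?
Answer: 7840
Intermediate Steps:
A = -8 (A = -3 - 5 = -8)
F = -8 (F = 0 - 8 = -8)
D = -28 (D = (4**2 - 2)*(-2) = (16 - 2)*(-2) = 14*(-2) = -28)
L = 35
(F*L)*D = -8*35*(-28) = -280*(-28) = 7840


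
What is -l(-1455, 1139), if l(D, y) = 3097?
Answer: -3097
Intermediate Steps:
-l(-1455, 1139) = -1*3097 = -3097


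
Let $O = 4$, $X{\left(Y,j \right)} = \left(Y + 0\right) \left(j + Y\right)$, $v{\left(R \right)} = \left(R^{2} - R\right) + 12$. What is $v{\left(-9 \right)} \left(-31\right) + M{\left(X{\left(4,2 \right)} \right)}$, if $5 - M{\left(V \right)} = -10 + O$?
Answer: $-3151$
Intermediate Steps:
$v{\left(R \right)} = 12 + R^{2} - R$
$X{\left(Y,j \right)} = Y \left(Y + j\right)$
$M{\left(V \right)} = 11$ ($M{\left(V \right)} = 5 - \left(-10 + 4\right) = 5 - -6 = 5 + 6 = 11$)
$v{\left(-9 \right)} \left(-31\right) + M{\left(X{\left(4,2 \right)} \right)} = \left(12 + \left(-9\right)^{2} - -9\right) \left(-31\right) + 11 = \left(12 + 81 + 9\right) \left(-31\right) + 11 = 102 \left(-31\right) + 11 = -3162 + 11 = -3151$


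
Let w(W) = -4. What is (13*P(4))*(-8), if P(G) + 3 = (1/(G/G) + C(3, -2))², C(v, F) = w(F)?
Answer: -624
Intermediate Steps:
C(v, F) = -4
P(G) = 6 (P(G) = -3 + (1/(G/G) - 4)² = -3 + (1/1 - 4)² = -3 + (1*1 - 4)² = -3 + (1 - 4)² = -3 + (-3)² = -3 + 9 = 6)
(13*P(4))*(-8) = (13*6)*(-8) = 78*(-8) = -624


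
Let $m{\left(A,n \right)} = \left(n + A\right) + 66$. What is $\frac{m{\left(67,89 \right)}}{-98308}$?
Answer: $- \frac{111}{49154} \approx -0.0022582$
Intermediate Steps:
$m{\left(A,n \right)} = 66 + A + n$ ($m{\left(A,n \right)} = \left(A + n\right) + 66 = 66 + A + n$)
$\frac{m{\left(67,89 \right)}}{-98308} = \frac{66 + 67 + 89}{-98308} = 222 \left(- \frac{1}{98308}\right) = - \frac{111}{49154}$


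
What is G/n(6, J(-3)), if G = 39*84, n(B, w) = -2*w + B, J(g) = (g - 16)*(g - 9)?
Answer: -182/25 ≈ -7.2800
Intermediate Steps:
J(g) = (-16 + g)*(-9 + g)
n(B, w) = B - 2*w
G = 3276
G/n(6, J(-3)) = 3276/(6 - 2*(144 + (-3)² - 25*(-3))) = 3276/(6 - 2*(144 + 9 + 75)) = 3276/(6 - 2*228) = 3276/(6 - 456) = 3276/(-450) = 3276*(-1/450) = -182/25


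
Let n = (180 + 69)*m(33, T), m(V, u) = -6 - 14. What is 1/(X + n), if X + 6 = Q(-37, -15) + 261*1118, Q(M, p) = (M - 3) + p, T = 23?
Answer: 1/286757 ≈ 3.4873e-6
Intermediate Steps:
Q(M, p) = -3 + M + p (Q(M, p) = (-3 + M) + p = -3 + M + p)
m(V, u) = -20
X = 291737 (X = -6 + ((-3 - 37 - 15) + 261*1118) = -6 + (-55 + 291798) = -6 + 291743 = 291737)
n = -4980 (n = (180 + 69)*(-20) = 249*(-20) = -4980)
1/(X + n) = 1/(291737 - 4980) = 1/286757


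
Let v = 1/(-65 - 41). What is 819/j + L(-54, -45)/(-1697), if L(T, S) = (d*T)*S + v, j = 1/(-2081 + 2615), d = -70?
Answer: 78688703773/179882 ≈ 4.3745e+5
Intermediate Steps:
j = 1/534 ≈ 0.0018727
v = -1/106 (v = 1/(-106) = -1/106 ≈ -0.0094340)
L(T, S) = -1/106 - 70*S*T (L(T, S) = (-70*T)*S - 1/106 = -70*S*T - 1/106 = -1/106 - 70*S*T)
819/j + L(-54, -45)/(-1697) = 819/(1/534) + (-1/106 - 70*(-45)*(-54))/(-1697) = 819*534 + (-1/106 - 170100)*(-1/1697) = 437346 - 18030601/106*(-1/1697) = 437346 + 18030601/179882 = 78688703773/179882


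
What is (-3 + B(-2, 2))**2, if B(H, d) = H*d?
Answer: 49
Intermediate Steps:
(-3 + B(-2, 2))**2 = (-3 - 2*2)**2 = (-3 - 4)**2 = (-7)**2 = 49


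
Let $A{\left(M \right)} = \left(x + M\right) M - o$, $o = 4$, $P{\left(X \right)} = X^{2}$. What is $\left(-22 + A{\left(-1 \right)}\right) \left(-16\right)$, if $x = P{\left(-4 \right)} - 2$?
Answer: $624$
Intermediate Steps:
$x = 14$ ($x = \left(-4\right)^{2} - 2 = 16 - 2 = 14$)
$A{\left(M \right)} = -4 + M \left(14 + M\right)$ ($A{\left(M \right)} = \left(14 + M\right) M - 4 = M \left(14 + M\right) - 4 = -4 + M \left(14 + M\right)$)
$\left(-22 + A{\left(-1 \right)}\right) \left(-16\right) = \left(-22 + \left(-4 + \left(-1\right)^{2} + 14 \left(-1\right)\right)\right) \left(-16\right) = \left(-22 - 17\right) \left(-16\right) = \left(-39\right) \left(-16\right) = 624$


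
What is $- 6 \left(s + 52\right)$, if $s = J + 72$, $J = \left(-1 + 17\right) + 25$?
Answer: $-990$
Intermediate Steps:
$J = 41$ ($J = 16 + 25 = 41$)
$s = 113$ ($s = 41 + 72 = 113$)
$- 6 \left(s + 52\right) = - 6 \left(113 + 52\right) = \left(-6\right) 165 = -990$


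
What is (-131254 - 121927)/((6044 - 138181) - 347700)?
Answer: 253181/479837 ≈ 0.52764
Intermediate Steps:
(-131254 - 121927)/((6044 - 138181) - 347700) = -253181/(-132137 - 347700) = -253181/(-479837) = -253181*(-1/479837) = 253181/479837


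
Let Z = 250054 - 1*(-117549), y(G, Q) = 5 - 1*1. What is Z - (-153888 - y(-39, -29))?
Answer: 521495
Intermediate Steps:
y(G, Q) = 4 (y(G, Q) = 5 - 1 = 4)
Z = 367603 (Z = 250054 + 117549 = 367603)
Z - (-153888 - y(-39, -29)) = 367603 - (-153888 - 1*4) = 367603 - (-153888 - 4) = 367603 - 1*(-153892) = 367603 + 153892 = 521495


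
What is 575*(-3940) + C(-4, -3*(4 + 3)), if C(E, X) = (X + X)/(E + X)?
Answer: -56637458/25 ≈ -2.2655e+6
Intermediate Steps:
C(E, X) = 2*X/(E + X) (C(E, X) = (2*X)/(E + X) = 2*X/(E + X))
575*(-3940) + C(-4, -3*(4 + 3)) = 575*(-3940) + 2*(-3*(4 + 3))/(-4 - 3*(4 + 3)) = -2265500 + 2*(-3*7)/(-4 - 3*7) = -2265500 + 2*(-21)/(-4 - 21) = -2265500 + 2*(-21)/(-25) = -2265500 + 2*(-21)*(-1/25) = -2265500 + 42/25 = -56637458/25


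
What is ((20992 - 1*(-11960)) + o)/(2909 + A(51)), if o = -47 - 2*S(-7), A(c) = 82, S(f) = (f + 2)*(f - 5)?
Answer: 32785/2991 ≈ 10.961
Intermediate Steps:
S(f) = (-5 + f)*(2 + f) (S(f) = (2 + f)*(-5 + f) = (-5 + f)*(2 + f))
o = -167 (o = -47 - 2*(-10 + (-7)² - 3*(-7)) = -47 - 2*(-10 + 49 + 21) = -47 - 2*60 = -47 - 120 = -167)
((20992 - 1*(-11960)) + o)/(2909 + A(51)) = ((20992 - 1*(-11960)) - 167)/(2909 + 82) = ((20992 + 11960) - 167)/2991 = (32952 - 167)*(1/2991) = 32785*(1/2991) = 32785/2991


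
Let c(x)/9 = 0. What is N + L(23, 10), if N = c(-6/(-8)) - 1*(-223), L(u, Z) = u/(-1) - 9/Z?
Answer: 1991/10 ≈ 199.10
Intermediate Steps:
c(x) = 0 (c(x) = 9*0 = 0)
L(u, Z) = -u - 9/Z (L(u, Z) = u*(-1) - 9/Z = -u - 9/Z)
N = 223 (N = 0 - 1*(-223) = 0 + 223 = 223)
N + L(23, 10) = 223 + (-1*23 - 9/10) = 223 + (-23 - 9*⅒) = 223 + (-23 - 9/10) = 223 - 239/10 = 1991/10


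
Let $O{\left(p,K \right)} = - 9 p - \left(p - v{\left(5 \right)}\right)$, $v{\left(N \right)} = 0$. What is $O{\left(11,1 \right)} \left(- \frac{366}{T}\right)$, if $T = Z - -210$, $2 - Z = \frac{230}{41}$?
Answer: $\frac{825330}{4231} \approx 195.07$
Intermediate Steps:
$Z = - \frac{148}{41}$ ($Z = 2 - \frac{230}{41} = - \frac{148}{41} \approx -3.6098$)
$T = \frac{8462}{41}$ ($T = - \frac{148}{41} - -210 = - \frac{148}{41} + 210 = \frac{8462}{41} \approx 206.39$)
$O{\left(p,K \right)} = - 10 p$ ($O{\left(p,K \right)} = - 9 p + \left(0 - p\right) = - 9 p - p = - 10 p$)
$O{\left(11,1 \right)} \left(- \frac{366}{T}\right) = \left(-10\right) 11 \left(- \frac{366}{\frac{8462}{41}}\right) = - 110 \left(\left(-366\right) \frac{41}{8462}\right) = \left(-110\right) \left(- \frac{7503}{4231}\right) = \frac{825330}{4231}$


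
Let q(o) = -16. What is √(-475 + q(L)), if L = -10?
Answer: I*√491 ≈ 22.159*I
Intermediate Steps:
√(-475 + q(L)) = √(-475 - 16) = √(-491) = I*√491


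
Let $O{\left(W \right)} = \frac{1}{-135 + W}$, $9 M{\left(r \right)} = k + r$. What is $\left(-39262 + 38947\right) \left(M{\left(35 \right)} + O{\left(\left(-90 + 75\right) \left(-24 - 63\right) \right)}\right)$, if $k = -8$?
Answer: $- \frac{24577}{26} \approx -945.27$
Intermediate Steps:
$M{\left(r \right)} = - \frac{8}{9} + \frac{r}{9}$ ($M{\left(r \right)} = \frac{-8 + r}{9} = - \frac{8}{9} + \frac{r}{9}$)
$\left(-39262 + 38947\right) \left(M{\left(35 \right)} + O{\left(\left(-90 + 75\right) \left(-24 - 63\right) \right)}\right) = \left(-39262 + 38947\right) \left(\left(- \frac{8}{9} + \frac{1}{9} \cdot 35\right) + \frac{1}{-135 + \left(-90 + 75\right) \left(-24 - 63\right)}\right) = - 315 \left(\left(- \frac{8}{9} + \frac{35}{9}\right) + \frac{1}{-135 - -1305}\right) = - 315 \left(3 + \frac{1}{-135 + 1305}\right) = - 315 \left(3 + \frac{1}{1170}\right) = \left(-315\right) \frac{3511}{1170} = - \frac{24577}{26}$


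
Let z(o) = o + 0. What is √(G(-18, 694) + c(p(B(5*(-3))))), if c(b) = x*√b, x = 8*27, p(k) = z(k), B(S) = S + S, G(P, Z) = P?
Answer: 3*√(-2 + 24*I*√30) ≈ 24.137 + 24.507*I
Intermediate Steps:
z(o) = o
B(S) = 2*S
p(k) = k
x = 216
c(b) = 216*√b
√(G(-18, 694) + c(p(B(5*(-3))))) = √(-18 + 216*√(2*(5*(-3)))) = √(-18 + 216*√(2*(-15))) = √(-18 + 216*√(-30)) = √(-18 + 216*(I*√30)) = √(-18 + 216*I*√30)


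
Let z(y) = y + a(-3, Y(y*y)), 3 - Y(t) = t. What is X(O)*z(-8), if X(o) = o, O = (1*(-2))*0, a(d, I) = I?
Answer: 0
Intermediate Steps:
Y(t) = 3 - t
O = 0 (O = -2*0 = 0)
z(y) = 3 + y - y² (z(y) = y + (3 - y*y) = y + (3 - y²) = 3 + y - y²)
X(O)*z(-8) = 0*(3 - 8 - 1*(-8)²) = 0*(3 - 8 - 1*64) = 0*(3 - 8 - 64) = 0*(-69) = 0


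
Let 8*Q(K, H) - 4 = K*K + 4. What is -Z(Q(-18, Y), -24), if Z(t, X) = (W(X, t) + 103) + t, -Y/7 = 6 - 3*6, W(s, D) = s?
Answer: -241/2 ≈ -120.50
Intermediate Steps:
Y = 84 (Y = -7*(6 - 3*6) = -7*(6 - 18) = -7*(-12) = 84)
Q(K, H) = 1 + K²/8 (Q(K, H) = ½ + (K*K + 4)/8 = ½ + (K² + 4)/8 = ½ + (4 + K²)/8 = ½ + (½ + K²/8) = 1 + K²/8)
Z(t, X) = 103 + X + t (Z(t, X) = (X + 103) + t = (103 + X) + t = 103 + X + t)
-Z(Q(-18, Y), -24) = -(103 - 24 + (1 + (⅛)*(-18)²)) = -(103 - 24 + (1 + (⅛)*324)) = -(103 - 24 + (1 + 81/2)) = -(103 - 24 + 83/2) = -1*241/2 = -241/2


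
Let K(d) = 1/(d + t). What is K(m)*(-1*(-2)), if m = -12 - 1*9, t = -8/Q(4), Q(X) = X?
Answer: -2/23 ≈ -0.086957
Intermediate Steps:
t = -2 (t = -8/4 = -8*1/4 = -2)
m = -21 (m = -12 - 9 = -21)
K(d) = 1/(-2 + d) (K(d) = 1/(d - 2) = 1/(-2 + d))
K(m)*(-1*(-2)) = (-1*(-2))/(-2 - 21) = 2/(-23) = -1/23*2 = -2/23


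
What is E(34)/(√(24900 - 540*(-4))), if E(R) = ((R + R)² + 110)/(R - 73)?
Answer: -263*√6765/29315 ≈ -0.73790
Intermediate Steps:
E(R) = (110 + 4*R²)/(-73 + R) (E(R) = ((2*R)² + 110)/(-73 + R) = (4*R² + 110)/(-73 + R) = (110 + 4*R²)/(-73 + R))
E(34)/(√(24900 - 540*(-4))) = (2*(55 + 2*34²)/(-73 + 34))/(√(24900 - 540*(-4))) = (2*(55 + 2*1156)/(-39))/(√(24900 + 2160)) = (2*(-1/39)*(55 + 2312))/(√27060) = (2*(-1/39)*2367)/((2*√6765)) = -263*√6765/29315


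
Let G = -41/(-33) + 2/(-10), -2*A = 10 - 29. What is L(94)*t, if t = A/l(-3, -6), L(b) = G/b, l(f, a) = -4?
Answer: -817/31020 ≈ -0.026338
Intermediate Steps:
A = 19/2 (A = -(10 - 29)/2 = -1/2*(-19) = 19/2 ≈ 9.5000)
G = 172/165 (G = -41*(-1/33) + 2*(-1/10) = 41/33 - 1/5 = 172/165 ≈ 1.0424)
L(b) = 172/(165*b)
t = -19/8 (t = (19/2)/(-4) = (19/2)*(-1/4) = -19/8 ≈ -2.3750)
L(94)*t = ((172/165)/94)*(-19/8) = ((172/165)*(1/94))*(-19/8) = (86/7755)*(-19/8) = -817/31020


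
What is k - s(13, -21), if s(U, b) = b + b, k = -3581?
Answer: -3539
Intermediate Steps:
s(U, b) = 2*b
k - s(13, -21) = -3581 - 2*(-21) = -3581 - 1*(-42) = -3581 + 42 = -3539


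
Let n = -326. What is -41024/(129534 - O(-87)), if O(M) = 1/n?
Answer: -13373824/42228085 ≈ -0.31670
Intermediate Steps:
O(M) = -1/326 (O(M) = 1/(-326) = -1/326)
-41024/(129534 - O(-87)) = -41024/(129534 - 1*(-1/326)) = -41024/(129534 + 1/326) = -41024/42228085/326 = -41024*326/42228085 = -13373824/42228085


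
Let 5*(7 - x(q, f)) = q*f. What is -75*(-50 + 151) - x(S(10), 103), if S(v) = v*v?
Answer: -5522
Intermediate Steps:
S(v) = v**2
x(q, f) = 7 - f*q/5 (x(q, f) = 7 - q*f/5 = 7 - f*q/5)
-75*(-50 + 151) - x(S(10), 103) = -75*(-50 + 151) - (7 - 1/5*103*10**2) = -75*101 - (7 - 1/5*103*100) = -7575 - (7 - 2060) = -7575 - 1*(-2053) = -7575 + 2053 = -5522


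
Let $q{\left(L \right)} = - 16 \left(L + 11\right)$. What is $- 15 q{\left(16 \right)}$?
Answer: $6480$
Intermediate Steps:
$q{\left(L \right)} = -176 - 16 L$ ($q{\left(L \right)} = - 16 \left(11 + L\right) = -176 - 16 L$)
$- 15 q{\left(16 \right)} = - 15 \left(-176 - 256\right) = \left(-15\right) \left(-432\right) = 6480$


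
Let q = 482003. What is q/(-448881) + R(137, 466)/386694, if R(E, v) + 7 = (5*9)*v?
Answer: -58992591893/57859863138 ≈ -1.0196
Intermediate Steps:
R(E, v) = -7 + 45*v (R(E, v) = -7 + (5*9)*v = -7 + 45*v)
q/(-448881) + R(137, 466)/386694 = 482003/(-448881) + (-7 + 45*466)/386694 = 482003*(-1/448881) + (-7 + 20970)*(1/386694) = -482003/448881 + 20963*(1/386694) = -482003/448881 + 20963/386694 = -58992591893/57859863138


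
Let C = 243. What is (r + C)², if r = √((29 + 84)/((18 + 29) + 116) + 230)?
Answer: (39609 + √6129289)²/26569 ≈ 66661.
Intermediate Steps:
r = √6129289/163 (r = √(113/(47 + 116) + 230) = √(113/163 + 230) = √(37603/163) = √6129289/163 ≈ 15.189)
(r + C)² = (√6129289/163 + 243)² = (243 + √6129289/163)²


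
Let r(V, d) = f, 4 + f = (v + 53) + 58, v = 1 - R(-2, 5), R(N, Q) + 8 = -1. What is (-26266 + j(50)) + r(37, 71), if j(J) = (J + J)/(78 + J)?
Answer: -836743/32 ≈ -26148.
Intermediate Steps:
R(N, Q) = -9 (R(N, Q) = -8 - 1 = -9)
j(J) = 2*J/(78 + J) (j(J) = (2*J)/(78 + J) = 2*J/(78 + J))
v = 10 (v = 1 - 1*(-9) = 1 + 9 = 10)
f = 117 (f = -4 + ((10 + 53) + 58) = -4 + (63 + 58) = -4 + 121 = 117)
r(V, d) = 117
(-26266 + j(50)) + r(37, 71) = (-26266 + 2*50/(78 + 50)) + 117 = (-26266 + 2*50/128) + 117 = (-26266 + 2*50*(1/128)) + 117 = (-26266 + 25/32) + 117 = -840487/32 + 117 = -836743/32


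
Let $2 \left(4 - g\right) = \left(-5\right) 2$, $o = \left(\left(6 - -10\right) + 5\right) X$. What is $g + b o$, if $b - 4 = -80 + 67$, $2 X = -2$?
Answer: $198$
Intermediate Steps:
$X = -1$ ($X = \frac{1}{2} \left(-2\right) = -1$)
$o = -21$ ($o = \left(\left(6 - -10\right) + 5\right) \left(-1\right) = \left(\left(6 + 10\right) + 5\right) \left(-1\right) = \left(16 + 5\right) \left(-1\right) = 21 \left(-1\right) = -21$)
$b = -9$ ($b = 4 + \left(-80 + 67\right) = 4 - 13 = -9$)
$g = 9$ ($g = 4 - \frac{\left(-5\right) 2}{2} = 4 - -5 = 4 + 5 = 9$)
$g + b o = 9 - -189 = 9 + 189 = 198$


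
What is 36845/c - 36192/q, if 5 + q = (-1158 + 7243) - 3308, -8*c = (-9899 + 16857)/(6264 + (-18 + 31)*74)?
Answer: -35145438992/114807 ≈ -3.0613e+5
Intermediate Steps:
c = -3479/28904 (c = -(-9899 + 16857)/(8*(6264 + (-18 + 31)*74)) = -3479/(4*(6264 + 13*74)) = -3479/(4*(6264 + 962)) = -3479/(4*7226) = -⅛*3479/3613 = -3479/28904 ≈ -0.12036)
q = 2772 (q = -5 + ((-1158 + 7243) - 3308) = -5 + (6085 - 3308) = -5 + 2777 = 2772)
36845/c - 36192/q = 36845/(-3479/28904) - 36192/2772 = 36845*(-28904/3479) - 36192*1/2772 = -1064967880/3479 - 3016/231 = -35145438992/114807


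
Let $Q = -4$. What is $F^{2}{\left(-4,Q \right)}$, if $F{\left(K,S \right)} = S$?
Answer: $16$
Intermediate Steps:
$F^{2}{\left(-4,Q \right)} = \left(-4\right)^{2} = 16$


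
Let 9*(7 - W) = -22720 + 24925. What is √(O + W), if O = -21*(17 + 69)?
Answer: 2*I*√511 ≈ 45.211*I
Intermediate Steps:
O = -1806 (O = -21*86 = -1806)
W = -238 (W = 7 - (-22720 + 24925)/9 = 7 - ⅑*2205 = 7 - 245 = -238)
√(O + W) = √(-1806 - 238) = √(-2044) = 2*I*√511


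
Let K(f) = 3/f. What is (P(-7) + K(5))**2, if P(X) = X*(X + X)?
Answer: 243049/25 ≈ 9722.0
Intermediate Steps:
P(X) = 2*X**2 (P(X) = X*(2*X) = 2*X**2)
(P(-7) + K(5))**2 = (2*(-7)**2 + 3/5)**2 = (2*49 + 3*(1/5))**2 = (98 + 3/5)**2 = (493/5)**2 = 243049/25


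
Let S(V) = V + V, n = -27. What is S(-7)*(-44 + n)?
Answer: 994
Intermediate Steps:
S(V) = 2*V
S(-7)*(-44 + n) = (2*(-7))*(-44 - 27) = -14*(-71) = 994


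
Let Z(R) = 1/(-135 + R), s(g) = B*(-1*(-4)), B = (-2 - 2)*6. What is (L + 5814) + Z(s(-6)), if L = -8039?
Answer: -513976/231 ≈ -2225.0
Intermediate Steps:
B = -24 (B = -4*6 = -24)
s(g) = -96 (s(g) = -(-24)*(-4) = -24*4 = -96)
(L + 5814) + Z(s(-6)) = (-8039 + 5814) + 1/(-135 - 96) = -2225 + 1/(-231) = -2225 - 1/231 = -513976/231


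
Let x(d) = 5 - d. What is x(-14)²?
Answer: 361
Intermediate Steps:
x(-14)² = (5 - 1*(-14))² = (5 + 14)² = 19² = 361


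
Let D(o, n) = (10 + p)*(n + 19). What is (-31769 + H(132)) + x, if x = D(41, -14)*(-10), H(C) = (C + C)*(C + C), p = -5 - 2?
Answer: 37777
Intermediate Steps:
p = -7
D(o, n) = 57 + 3*n (D(o, n) = (10 - 7)*(n + 19) = 3*(19 + n) = 57 + 3*n)
H(C) = 4*C**2 (H(C) = (2*C)*(2*C) = 4*C**2)
x = -150 (x = (57 + 3*(-14))*(-10) = (57 - 42)*(-10) = 15*(-10) = -150)
(-31769 + H(132)) + x = (-31769 + 4*132**2) - 150 = (-31769 + 4*17424) - 150 = (-31769 + 69696) - 150 = 37927 - 150 = 37777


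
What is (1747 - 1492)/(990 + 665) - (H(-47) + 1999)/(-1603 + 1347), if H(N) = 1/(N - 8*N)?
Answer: 27748107/3484768 ≈ 7.9627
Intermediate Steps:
H(N) = -1/(7*N) (H(N) = 1/(-7*N) = -1/(7*N))
(1747 - 1492)/(990 + 665) - (H(-47) + 1999)/(-1603 + 1347) = (1747 - 1492)/(990 + 665) - (-⅐/(-47) + 1999)/(-1603 + 1347) = 255/1655 - (-⅐*(-1/47) + 1999)/(-256) = 255*(1/1655) - (1/329 + 1999)*(-1)/256 = 51/331 - 657672*(-1)/(329*256) = 51/331 - 1*(-82209/10528) = 51/331 + 82209/10528 = 27748107/3484768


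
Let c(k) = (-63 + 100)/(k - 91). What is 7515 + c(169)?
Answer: 586207/78 ≈ 7515.5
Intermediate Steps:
c(k) = 37/(-91 + k)
7515 + c(169) = 7515 + 37/(-91 + 169) = 7515 + 37/78 = 586207/78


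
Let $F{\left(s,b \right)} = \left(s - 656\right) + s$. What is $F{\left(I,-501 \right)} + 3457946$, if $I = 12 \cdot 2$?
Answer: $3457338$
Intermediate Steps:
$I = 24$
$F{\left(s,b \right)} = -656 + 2 s$ ($F{\left(s,b \right)} = \left(-656 + s\right) + s = -656 + 2 s$)
$F{\left(I,-501 \right)} + 3457946 = \left(-656 + 2 \cdot 24\right) + 3457946 = \left(-656 + 48\right) + 3457946 = -608 + 3457946 = 3457338$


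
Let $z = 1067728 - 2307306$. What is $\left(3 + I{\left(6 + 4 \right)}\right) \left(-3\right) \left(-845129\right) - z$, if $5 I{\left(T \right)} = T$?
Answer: $13916513$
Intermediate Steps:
$I{\left(T \right)} = \frac{T}{5}$
$z = -1239578$ ($z = 1067728 - 2307306 = -1239578$)
$\left(3 + I{\left(6 + 4 \right)}\right) \left(-3\right) \left(-845129\right) - z = \left(3 + \frac{6 + 4}{5}\right) \left(-3\right) \left(-845129\right) - -1239578 = \left(3 + \frac{1}{5} \cdot 10\right) \left(-3\right) \left(-845129\right) + 1239578 = \left(3 + 2\right) \left(-3\right) \left(-845129\right) + 1239578 = 5 \left(-3\right) \left(-845129\right) + 1239578 = \left(-15\right) \left(-845129\right) + 1239578 = 12676935 + 1239578 = 13916513$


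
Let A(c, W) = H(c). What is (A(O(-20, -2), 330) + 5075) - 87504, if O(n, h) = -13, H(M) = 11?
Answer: -82418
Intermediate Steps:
A(c, W) = 11
(A(O(-20, -2), 330) + 5075) - 87504 = (11 + 5075) - 87504 = 5086 - 87504 = -82418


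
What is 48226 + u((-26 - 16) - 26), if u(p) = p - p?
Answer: 48226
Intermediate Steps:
u(p) = 0
48226 + u((-26 - 16) - 26) = 48226 + 0 = 48226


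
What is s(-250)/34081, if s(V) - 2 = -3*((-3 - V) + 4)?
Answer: -751/34081 ≈ -0.022036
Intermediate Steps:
s(V) = -1 + 3*V (s(V) = 2 - 3*((-3 - V) + 4) = 2 - 3*(1 - V) = 2 + (-3 + 3*V) = -1 + 3*V)
s(-250)/34081 = (-1 + 3*(-250))/34081 = (-1 - 750)*(1/34081) = -751*1/34081 = -751/34081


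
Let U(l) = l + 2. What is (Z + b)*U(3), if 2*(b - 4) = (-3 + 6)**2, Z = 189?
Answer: 1975/2 ≈ 987.50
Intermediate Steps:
b = 17/2 (b = 4 + (-3 + 6)**2/2 = 4 + (1/2)*3**2 = 4 + (1/2)*9 = 4 + 9/2 = 17/2 ≈ 8.5000)
U(l) = 2 + l
(Z + b)*U(3) = (189 + 17/2)*(2 + 3) = (395/2)*5 = 1975/2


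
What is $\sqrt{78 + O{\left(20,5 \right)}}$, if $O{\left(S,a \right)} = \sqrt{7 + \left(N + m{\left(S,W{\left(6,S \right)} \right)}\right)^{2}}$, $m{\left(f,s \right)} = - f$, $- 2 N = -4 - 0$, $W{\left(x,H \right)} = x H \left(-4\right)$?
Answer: $\sqrt{78 + \sqrt{331}} \approx 9.8078$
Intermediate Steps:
$W{\left(x,H \right)} = - 4 H x$ ($W{\left(x,H \right)} = H x \left(-4\right) = - 4 H x$)
$N = 2$ ($N = - \frac{-4 - 0}{2} = - \frac{-4 + 0}{2} = \left(- \frac{1}{2}\right) \left(-4\right) = 2$)
$O{\left(S,a \right)} = \sqrt{7 + \left(2 - S\right)^{2}}$
$\sqrt{78 + O{\left(20,5 \right)}} = \sqrt{78 + \sqrt{7 + \left(-2 + 20\right)^{2}}} = \sqrt{78 + \sqrt{7 + 18^{2}}} = \sqrt{78 + \sqrt{7 + 324}} = \sqrt{78 + \sqrt{331}}$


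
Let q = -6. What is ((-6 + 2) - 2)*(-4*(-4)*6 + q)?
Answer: -540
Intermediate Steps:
((-6 + 2) - 2)*(-4*(-4)*6 + q) = ((-6 + 2) - 2)*(-4*(-4)*6 - 6) = (-4 - 2)*(16*6 - 6) = -6*(96 - 6) = -6*90 = -540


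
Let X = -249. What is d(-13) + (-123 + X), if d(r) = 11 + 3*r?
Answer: -400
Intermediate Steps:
d(-13) + (-123 + X) = (11 + 3*(-13)) + (-123 - 249) = (11 - 39) - 372 = -28 - 372 = -400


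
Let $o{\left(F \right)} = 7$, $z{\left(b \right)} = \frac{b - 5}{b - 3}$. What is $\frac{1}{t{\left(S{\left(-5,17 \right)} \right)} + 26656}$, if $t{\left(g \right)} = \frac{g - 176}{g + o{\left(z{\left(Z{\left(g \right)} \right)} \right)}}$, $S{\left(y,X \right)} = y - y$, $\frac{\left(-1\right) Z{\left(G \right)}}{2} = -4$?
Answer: $\frac{7}{186416} \approx 3.755 \cdot 10^{-5}$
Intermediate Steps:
$Z{\left(G \right)} = 8$ ($Z{\left(G \right)} = \left(-2\right) \left(-4\right) = 8$)
$z{\left(b \right)} = \frac{-5 + b}{-3 + b}$
$S{\left(y,X \right)} = 0$
$t{\left(g \right)} = \frac{-176 + g}{7 + g}$ ($t{\left(g \right)} = \frac{g - 176}{g + 7} = \frac{-176 + g}{7 + g}$)
$\frac{1}{t{\left(S{\left(-5,17 \right)} \right)} + 26656} = \frac{1}{\frac{-176 + 0}{7 + 0} + 26656} = \frac{1}{\frac{1}{7} \left(-176\right) + 26656} = \frac{1}{- \frac{176}{7} + 26656} = \frac{1}{\frac{186416}{7}} = \frac{7}{186416}$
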